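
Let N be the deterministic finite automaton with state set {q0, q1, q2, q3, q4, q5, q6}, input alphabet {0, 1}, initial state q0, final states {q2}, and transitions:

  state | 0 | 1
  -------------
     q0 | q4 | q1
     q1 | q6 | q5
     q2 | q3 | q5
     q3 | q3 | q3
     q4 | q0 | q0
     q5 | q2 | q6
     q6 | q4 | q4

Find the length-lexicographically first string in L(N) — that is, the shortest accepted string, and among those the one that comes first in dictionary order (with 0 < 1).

110

A breadth-first search from q0 reaches an accepting state first via the path q0 → q1 → q5 → q2 on input 110.
No string of length < 3 is accepted (BFS exhausts all shorter strings without reaching an accepting state), and 110 is the lexicographically least accepting string of length 3.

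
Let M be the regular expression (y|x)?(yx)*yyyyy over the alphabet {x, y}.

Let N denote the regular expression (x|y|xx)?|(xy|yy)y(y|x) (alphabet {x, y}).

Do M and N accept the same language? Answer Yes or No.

No

The string yyyyy is accepted by M but rejected by N.
So L(M) ≠ L(N).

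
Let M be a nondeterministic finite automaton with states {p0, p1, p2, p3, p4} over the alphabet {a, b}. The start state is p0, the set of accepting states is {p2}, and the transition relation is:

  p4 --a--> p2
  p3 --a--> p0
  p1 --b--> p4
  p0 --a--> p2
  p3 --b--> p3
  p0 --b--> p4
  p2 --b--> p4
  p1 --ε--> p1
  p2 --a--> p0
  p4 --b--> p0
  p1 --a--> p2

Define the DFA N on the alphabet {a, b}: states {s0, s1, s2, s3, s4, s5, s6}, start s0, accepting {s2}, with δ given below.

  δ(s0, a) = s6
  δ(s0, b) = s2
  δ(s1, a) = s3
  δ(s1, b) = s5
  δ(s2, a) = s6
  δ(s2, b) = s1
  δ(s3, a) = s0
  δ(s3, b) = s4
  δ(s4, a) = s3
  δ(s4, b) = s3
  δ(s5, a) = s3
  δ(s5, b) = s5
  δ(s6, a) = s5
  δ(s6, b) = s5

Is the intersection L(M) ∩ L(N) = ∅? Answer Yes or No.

Yes

Exploring the product automaton M × N from the start pair (p0, s0), following both machines on each input symbol, reaches 12 state pairs: (p0, s0), (p2, s6), (p4, s2), (p0, s5), (p4, s5), (p0, s1), (p2, s3), (p4, s4), (p0, s3), (p2, s0), (p0, s6), (p2, s5).
M accepts in {p2} and N accepts in {s2}; no reachable pair has both components accepting, so no string drives both machines to acceptance simultaneously and L(M) ∩ L(N) = ∅.
So no string is accepted by both, and the intersection is empty.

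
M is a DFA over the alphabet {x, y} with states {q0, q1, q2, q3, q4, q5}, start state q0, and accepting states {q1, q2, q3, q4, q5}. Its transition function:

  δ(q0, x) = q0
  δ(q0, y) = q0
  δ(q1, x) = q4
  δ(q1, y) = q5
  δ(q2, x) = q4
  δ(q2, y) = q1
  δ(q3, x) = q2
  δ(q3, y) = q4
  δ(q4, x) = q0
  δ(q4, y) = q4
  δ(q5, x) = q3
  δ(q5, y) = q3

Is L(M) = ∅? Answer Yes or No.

The states reachable from the start state are {q0}.
None of the accepting states {q1, q2, q3, q4, q5} is reachable, so no string is accepted and L(M) = ∅.

Yes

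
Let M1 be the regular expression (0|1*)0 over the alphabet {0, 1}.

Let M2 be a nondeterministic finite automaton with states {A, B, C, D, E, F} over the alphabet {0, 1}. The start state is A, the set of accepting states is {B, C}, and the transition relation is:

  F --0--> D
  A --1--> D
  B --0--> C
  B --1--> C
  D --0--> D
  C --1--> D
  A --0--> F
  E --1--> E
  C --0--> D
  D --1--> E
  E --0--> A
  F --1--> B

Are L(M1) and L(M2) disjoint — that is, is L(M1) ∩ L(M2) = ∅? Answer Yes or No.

Converting the expression M1 to a DFA (subset construction, then merging equivalent states) gives the minimal DFA with states {r0, r1, r2, r3, r4}, start state r0, accepting states {r1, r3} and transitions r0: 0→r1, 1→r2; r1: 0→r3, 1→r4; r2: 0→r3, 1→r2; r3: 0→r4, 1→r4; r4: 0→r4, 1→r4.
Exploring the product automaton M1 × M2 from the start pair (r0, A), following both machines on each input symbol, reaches 12 state pairs: (r0, A), (r1, F), (r2, D), (r3, D), (r4, B), (r2, E), (r4, D), (r4, E), (r4, C), (r3, A), (r4, A), (r4, F).
M1 accepts in {r1, r3} and M2 accepts in {B, C}; no reachable pair has both components accepting, so no string drives both machines to acceptance simultaneously and L(M1) ∩ L(M2) = ∅.
So no string is accepted by both, and the intersection is empty.

Yes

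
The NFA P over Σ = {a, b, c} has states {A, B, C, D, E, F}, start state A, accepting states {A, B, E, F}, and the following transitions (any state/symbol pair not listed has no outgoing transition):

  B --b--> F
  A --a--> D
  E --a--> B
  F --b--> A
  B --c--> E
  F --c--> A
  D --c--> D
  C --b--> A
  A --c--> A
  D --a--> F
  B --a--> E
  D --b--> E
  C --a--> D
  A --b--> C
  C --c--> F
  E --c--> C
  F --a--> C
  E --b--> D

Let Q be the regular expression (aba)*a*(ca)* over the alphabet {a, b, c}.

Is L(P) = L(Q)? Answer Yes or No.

The string c is accepted by P but rejected by Q.
So L(P) ≠ L(Q).

No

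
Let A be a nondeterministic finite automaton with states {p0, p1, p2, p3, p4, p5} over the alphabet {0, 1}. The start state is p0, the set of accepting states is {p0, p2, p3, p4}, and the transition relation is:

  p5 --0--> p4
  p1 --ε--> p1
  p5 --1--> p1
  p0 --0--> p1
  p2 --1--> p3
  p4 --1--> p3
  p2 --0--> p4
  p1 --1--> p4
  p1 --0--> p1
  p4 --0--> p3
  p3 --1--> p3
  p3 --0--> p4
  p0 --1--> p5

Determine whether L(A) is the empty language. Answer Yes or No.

No

The empty string ε is accepted: the run p0 ends in the accepting state p0.
Since at least one string is accepted, L(A) is not empty.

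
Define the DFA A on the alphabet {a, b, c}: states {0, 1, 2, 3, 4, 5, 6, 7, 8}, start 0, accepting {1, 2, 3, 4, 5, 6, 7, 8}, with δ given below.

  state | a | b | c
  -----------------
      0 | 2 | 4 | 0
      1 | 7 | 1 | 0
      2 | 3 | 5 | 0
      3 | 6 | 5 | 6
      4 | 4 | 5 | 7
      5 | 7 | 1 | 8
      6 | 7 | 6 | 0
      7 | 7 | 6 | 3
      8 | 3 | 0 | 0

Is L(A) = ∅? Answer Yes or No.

No

The string a is accepted: the run 0 → 2 ends in the accepting state 2.
Since at least one string is accepted, L(A) is not empty.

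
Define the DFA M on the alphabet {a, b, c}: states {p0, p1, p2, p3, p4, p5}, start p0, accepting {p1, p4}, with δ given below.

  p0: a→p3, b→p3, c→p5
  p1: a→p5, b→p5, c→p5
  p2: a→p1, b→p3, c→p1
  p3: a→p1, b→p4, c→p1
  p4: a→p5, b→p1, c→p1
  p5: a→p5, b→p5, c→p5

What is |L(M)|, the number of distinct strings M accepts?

The useful subgraph on states {p0, p1, p3, p4} is acyclic, so L(M) is finite; the longest accepting path visits 4 useful states, giving maximum string length 3.
Counting accepting paths from p0 by length: 6 of length 2, 4 of length 3. Total 10.

10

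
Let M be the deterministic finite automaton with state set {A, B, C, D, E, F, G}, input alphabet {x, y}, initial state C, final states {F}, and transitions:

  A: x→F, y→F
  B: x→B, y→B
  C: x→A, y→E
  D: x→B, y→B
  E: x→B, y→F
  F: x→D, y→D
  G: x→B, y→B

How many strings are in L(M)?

3

The useful subgraph on states {A, C, E, F} is acyclic, so L(M) is finite; the longest accepting path visits 3 useful states, giving maximum string length 2.
Counting accepting paths from C by length: 3 of length 2. Total 3.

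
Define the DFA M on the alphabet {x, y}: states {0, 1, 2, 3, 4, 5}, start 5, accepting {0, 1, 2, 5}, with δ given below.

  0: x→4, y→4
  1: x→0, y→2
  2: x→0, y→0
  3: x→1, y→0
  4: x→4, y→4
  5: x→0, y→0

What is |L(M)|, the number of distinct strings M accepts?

The useful subgraph on states {0, 5} is acyclic, so L(M) is finite; the longest accepting path visits 2 useful states, giving maximum string length 1.
Counting accepting paths from 5 by length: 1 of length 0, 2 of length 1. Total 3.

3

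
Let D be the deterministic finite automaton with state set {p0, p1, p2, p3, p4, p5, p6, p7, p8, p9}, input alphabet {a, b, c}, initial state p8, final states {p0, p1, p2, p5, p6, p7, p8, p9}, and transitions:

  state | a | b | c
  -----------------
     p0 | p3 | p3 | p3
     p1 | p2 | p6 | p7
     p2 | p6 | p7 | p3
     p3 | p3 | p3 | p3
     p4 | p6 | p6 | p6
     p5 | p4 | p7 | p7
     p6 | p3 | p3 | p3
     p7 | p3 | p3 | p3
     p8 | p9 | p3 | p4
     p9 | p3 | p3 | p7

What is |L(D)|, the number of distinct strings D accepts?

6

The useful subgraph on states {p4, p6, p7, p8, p9} is acyclic, so L(D) is finite; the longest accepting path visits 3 useful states, giving maximum string length 2.
Counting accepting paths from p8 by length: 1 of length 0, 1 of length 1, 4 of length 2. Total 6.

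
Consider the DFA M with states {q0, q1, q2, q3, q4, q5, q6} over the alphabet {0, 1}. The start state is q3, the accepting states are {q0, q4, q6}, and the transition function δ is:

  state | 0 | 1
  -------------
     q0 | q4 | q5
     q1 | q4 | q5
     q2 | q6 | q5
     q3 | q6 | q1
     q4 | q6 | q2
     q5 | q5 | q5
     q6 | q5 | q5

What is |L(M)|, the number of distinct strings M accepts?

The useful subgraph on states {q1, q2, q3, q4, q6} is acyclic, so L(M) is finite; the longest accepting path visits 5 useful states, giving maximum string length 4.
Counting accepting paths from q3 by length: 1 of length 1, 1 of length 2, 1 of length 3, 1 of length 4. Total 4.

4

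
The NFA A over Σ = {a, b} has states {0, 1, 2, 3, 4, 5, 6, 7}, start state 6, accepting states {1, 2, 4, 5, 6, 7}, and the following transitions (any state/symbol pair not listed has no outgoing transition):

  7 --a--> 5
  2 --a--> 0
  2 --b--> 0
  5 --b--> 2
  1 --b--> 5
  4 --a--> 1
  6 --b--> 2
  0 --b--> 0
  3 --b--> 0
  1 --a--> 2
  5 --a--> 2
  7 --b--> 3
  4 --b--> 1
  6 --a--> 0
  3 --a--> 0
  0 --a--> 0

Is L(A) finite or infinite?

finite

The useful states (reachable from 6 and able to reach an accepting state) are {2, 6}.
Restricted to these states the transition graph has no cycle, so every accepting path has bounded length and L is finite.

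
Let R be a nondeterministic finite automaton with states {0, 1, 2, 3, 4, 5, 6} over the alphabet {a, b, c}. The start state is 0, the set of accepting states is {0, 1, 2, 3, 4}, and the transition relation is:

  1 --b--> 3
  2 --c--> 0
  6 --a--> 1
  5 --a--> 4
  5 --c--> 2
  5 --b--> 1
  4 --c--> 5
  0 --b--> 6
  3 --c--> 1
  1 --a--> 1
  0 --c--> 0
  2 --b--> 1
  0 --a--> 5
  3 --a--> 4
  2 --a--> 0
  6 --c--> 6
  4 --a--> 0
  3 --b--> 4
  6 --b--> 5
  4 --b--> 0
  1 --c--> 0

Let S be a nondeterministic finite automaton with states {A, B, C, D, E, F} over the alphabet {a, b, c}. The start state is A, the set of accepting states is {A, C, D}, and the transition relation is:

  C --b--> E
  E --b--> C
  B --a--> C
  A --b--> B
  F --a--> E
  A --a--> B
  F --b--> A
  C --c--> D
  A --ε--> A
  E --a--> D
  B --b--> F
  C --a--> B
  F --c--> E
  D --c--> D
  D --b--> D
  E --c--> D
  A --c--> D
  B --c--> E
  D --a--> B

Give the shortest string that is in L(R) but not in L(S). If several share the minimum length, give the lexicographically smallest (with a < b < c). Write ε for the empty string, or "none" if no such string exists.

ab

The string ab is accepted by R but not by S.
No shorter string lies in the difference, and ab is the lexicographically first length-2 string in L(R) \ L(S).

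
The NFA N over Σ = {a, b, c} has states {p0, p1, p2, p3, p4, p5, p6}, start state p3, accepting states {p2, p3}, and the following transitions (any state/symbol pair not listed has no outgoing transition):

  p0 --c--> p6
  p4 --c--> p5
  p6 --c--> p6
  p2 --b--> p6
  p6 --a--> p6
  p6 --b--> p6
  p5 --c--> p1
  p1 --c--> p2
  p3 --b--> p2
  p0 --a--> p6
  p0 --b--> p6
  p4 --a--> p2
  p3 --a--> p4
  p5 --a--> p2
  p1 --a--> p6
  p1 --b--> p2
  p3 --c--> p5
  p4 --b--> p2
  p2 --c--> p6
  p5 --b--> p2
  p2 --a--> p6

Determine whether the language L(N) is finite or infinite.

The useful states (reachable from p3 and able to reach an accepting state) are {p1, p2, p3, p4, p5}.
Restricted to these states the transition graph has no cycle, so every accepting path has bounded length and L is finite.

finite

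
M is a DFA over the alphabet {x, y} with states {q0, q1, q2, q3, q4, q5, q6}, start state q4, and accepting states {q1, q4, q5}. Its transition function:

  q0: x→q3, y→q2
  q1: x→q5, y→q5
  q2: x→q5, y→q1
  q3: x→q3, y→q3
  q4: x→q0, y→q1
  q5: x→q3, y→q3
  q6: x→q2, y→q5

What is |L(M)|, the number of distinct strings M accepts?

8

The useful subgraph on states {q0, q1, q2, q4, q5} is acyclic, so L(M) is finite; the longest accepting path visits 5 useful states, giving maximum string length 4.
Counting accepting paths from q4 by length: 1 of length 0, 1 of length 1, 2 of length 2, 2 of length 3, 2 of length 4. Total 8.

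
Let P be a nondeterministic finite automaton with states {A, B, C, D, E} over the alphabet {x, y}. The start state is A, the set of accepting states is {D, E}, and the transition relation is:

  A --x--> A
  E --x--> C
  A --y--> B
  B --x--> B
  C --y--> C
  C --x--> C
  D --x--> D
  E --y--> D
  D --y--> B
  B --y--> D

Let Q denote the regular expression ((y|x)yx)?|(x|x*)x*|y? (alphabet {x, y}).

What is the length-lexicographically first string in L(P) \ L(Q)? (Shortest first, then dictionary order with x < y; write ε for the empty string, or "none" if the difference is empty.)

The string yy is accepted by P but not by Q.
No shorter string lies in the difference, and yy is the lexicographically first length-2 string in L(P) \ L(Q).

yy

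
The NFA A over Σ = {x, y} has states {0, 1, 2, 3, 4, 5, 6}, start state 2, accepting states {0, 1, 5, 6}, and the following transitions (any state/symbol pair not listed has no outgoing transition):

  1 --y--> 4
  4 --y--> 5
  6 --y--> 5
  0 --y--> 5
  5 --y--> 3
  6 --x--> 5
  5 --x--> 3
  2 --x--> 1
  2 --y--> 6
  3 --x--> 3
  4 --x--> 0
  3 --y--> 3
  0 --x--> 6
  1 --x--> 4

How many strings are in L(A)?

16

The useful subgraph on states {0, 1, 2, 4, 5, 6} is acyclic, so L(A) is finite; the longest accepting path visits 6 useful states, giving maximum string length 5.
Counting accepting paths from 2 by length: 2 of length 1, 2 of length 2, 4 of length 3, 4 of length 4, 4 of length 5. Total 16.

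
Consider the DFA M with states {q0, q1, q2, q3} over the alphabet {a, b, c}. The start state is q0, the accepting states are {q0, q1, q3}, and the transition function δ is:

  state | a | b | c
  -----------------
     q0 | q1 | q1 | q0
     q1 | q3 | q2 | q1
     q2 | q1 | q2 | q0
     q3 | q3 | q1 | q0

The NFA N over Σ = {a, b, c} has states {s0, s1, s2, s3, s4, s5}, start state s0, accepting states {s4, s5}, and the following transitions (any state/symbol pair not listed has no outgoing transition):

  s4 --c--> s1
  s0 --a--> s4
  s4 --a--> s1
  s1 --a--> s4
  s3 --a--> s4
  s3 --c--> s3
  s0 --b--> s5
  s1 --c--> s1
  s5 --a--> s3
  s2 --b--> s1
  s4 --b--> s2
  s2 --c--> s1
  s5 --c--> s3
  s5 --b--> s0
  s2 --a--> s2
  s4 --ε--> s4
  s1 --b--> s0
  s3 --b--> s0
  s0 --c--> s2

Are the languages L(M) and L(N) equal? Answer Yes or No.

No

The empty string ε is accepted by M but rejected by N.
So L(M) ≠ L(N).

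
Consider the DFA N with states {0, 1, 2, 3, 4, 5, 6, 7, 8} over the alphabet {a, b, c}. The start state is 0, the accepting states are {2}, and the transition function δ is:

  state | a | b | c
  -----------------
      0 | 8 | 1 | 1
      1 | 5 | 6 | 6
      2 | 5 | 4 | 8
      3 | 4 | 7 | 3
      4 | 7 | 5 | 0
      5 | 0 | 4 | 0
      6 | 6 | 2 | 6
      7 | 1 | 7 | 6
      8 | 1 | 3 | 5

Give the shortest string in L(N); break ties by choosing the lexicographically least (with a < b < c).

bbb

A breadth-first search from 0 reaches an accepting state first via the path 0 → 1 → 6 → 2 on input bbb.
No string of length < 3 is accepted (BFS exhausts all shorter strings without reaching an accepting state), and bbb is the lexicographically least accepting string of length 3.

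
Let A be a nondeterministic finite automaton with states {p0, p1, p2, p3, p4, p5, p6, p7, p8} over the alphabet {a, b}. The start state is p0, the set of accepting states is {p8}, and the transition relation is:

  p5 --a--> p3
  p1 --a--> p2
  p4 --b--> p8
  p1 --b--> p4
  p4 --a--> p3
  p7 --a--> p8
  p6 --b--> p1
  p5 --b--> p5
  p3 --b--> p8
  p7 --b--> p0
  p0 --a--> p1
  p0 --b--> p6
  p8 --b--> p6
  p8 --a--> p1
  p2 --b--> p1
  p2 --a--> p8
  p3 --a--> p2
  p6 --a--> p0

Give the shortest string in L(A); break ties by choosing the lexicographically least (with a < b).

aaa

A breadth-first search from p0 reaches an accepting state first via the path p0 → p1 → p2 → p8 on input aaa.
No string of length < 3 is accepted (BFS exhausts all shorter strings without reaching an accepting state), and aaa is the lexicographically least accepting string of length 3.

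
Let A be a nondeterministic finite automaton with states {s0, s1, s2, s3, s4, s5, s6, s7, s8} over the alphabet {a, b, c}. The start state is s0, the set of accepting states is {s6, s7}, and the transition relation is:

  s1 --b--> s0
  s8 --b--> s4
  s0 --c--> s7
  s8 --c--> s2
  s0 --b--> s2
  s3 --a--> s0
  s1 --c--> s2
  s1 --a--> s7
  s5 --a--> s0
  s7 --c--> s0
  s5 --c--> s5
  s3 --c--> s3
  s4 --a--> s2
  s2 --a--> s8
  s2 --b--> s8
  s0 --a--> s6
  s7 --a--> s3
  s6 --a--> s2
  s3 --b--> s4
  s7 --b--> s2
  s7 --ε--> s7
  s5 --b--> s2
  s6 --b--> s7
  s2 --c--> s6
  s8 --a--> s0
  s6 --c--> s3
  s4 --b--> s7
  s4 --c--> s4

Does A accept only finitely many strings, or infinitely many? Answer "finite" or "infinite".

State s0 is reachable from the start and can reach an accepting state, and it lies on the cycle s0 → s2 → s8 → s0.
Traversing that cycle any number of times yields accepted strings of unbounded length, so the language is infinite.

infinite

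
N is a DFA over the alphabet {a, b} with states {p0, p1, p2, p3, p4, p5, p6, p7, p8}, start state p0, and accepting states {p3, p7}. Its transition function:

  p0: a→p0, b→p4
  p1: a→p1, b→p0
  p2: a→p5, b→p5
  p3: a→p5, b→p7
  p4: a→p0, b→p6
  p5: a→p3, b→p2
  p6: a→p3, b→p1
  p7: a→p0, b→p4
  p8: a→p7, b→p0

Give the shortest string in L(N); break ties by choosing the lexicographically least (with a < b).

bba

A breadth-first search from p0 reaches an accepting state first via the path p0 → p4 → p6 → p3 on input bba.
No string of length < 3 is accepted (BFS exhausts all shorter strings without reaching an accepting state), and bba is the lexicographically least accepting string of length 3.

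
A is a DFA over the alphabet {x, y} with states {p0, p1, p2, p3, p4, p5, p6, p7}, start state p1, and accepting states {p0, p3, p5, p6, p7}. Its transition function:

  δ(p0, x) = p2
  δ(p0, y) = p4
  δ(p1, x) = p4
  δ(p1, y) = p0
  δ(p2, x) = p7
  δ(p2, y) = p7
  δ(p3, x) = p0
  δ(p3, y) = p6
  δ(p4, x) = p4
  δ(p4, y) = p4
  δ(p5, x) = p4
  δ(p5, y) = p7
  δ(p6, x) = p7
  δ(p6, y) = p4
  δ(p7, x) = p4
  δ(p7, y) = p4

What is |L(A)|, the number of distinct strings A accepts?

3

The useful subgraph on states {p0, p1, p2, p7} is acyclic, so L(A) is finite; the longest accepting path visits 4 useful states, giving maximum string length 3.
Counting accepting paths from p1 by length: 1 of length 1, 2 of length 3. Total 3.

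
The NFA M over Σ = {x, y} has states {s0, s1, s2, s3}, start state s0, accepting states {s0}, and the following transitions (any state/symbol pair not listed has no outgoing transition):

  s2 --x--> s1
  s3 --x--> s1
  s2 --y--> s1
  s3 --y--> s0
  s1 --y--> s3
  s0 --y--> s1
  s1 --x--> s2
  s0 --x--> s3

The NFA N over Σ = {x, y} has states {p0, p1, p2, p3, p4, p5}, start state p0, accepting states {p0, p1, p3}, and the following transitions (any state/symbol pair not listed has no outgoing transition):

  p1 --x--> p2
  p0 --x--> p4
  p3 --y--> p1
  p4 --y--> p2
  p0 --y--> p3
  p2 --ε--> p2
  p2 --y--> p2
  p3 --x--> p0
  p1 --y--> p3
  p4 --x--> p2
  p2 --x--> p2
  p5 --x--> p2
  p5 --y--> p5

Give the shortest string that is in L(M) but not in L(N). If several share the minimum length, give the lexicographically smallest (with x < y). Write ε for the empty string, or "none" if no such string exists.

xy

The string xy is accepted by M but not by N.
No shorter string lies in the difference, and xy is the lexicographically first length-2 string in L(M) \ L(N).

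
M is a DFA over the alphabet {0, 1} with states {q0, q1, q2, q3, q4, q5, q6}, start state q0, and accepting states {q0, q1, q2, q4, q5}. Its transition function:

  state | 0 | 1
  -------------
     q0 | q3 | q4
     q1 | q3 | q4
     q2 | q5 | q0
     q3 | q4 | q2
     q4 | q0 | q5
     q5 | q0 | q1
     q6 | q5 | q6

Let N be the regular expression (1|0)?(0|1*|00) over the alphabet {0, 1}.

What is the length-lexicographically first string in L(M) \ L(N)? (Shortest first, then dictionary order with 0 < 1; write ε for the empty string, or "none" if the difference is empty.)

001

The string 001 is accepted by M but not by N.
No shorter string lies in the difference, and 001 is the lexicographically first length-3 string in L(M) \ L(N).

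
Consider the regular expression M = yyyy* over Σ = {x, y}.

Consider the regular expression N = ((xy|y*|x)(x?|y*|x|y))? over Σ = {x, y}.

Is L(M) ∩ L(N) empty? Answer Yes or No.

The string yyy is accepted by both M and N.
Hence L(M) ∩ L(N) ≠ ∅.

No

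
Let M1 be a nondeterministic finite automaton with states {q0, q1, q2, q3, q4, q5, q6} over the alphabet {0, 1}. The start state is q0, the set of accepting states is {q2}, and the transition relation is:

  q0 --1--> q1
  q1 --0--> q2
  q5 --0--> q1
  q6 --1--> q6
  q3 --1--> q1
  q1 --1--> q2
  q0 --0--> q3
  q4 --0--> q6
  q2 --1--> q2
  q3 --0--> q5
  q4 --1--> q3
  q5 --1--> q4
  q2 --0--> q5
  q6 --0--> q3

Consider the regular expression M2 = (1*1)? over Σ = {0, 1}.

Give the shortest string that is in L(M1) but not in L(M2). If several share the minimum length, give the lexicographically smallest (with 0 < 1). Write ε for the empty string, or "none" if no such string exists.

The string 10 is accepted by M1 but not by M2.
No shorter string lies in the difference, and 10 is the lexicographically first length-2 string in L(M1) \ L(M2).

10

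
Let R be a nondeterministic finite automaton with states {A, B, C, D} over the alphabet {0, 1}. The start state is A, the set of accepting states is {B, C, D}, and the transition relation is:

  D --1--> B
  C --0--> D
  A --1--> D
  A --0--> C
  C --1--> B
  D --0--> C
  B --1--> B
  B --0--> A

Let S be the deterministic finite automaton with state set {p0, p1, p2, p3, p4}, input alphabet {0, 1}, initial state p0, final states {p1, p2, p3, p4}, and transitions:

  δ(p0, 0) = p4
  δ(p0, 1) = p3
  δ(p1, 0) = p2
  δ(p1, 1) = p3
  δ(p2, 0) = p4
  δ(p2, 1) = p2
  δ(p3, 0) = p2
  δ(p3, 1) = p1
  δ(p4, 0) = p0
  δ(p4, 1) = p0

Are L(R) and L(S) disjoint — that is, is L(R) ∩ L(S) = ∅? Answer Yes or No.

The string 0 is accepted by both R and S.
Hence L(R) ∩ L(S) ≠ ∅.

No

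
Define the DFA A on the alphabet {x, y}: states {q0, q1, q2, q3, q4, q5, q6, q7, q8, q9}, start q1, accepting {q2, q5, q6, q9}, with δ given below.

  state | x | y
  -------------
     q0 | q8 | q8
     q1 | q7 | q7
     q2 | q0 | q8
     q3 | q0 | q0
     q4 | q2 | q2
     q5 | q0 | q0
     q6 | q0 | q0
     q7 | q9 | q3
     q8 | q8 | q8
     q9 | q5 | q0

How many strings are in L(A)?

The useful subgraph on states {q1, q5, q7, q9} is acyclic, so L(A) is finite; the longest accepting path visits 4 useful states, giving maximum string length 3.
Counting accepting paths from q1 by length: 2 of length 2, 2 of length 3. Total 4.

4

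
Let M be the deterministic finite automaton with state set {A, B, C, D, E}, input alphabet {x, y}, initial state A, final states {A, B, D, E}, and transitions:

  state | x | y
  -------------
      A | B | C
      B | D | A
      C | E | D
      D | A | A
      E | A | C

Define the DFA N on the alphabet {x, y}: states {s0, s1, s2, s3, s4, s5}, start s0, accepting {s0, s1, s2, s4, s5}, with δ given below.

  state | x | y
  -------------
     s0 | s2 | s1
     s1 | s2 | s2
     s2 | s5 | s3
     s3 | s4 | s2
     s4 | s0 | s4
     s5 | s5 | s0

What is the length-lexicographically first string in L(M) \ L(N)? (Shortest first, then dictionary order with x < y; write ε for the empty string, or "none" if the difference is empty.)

xy

The string xy is accepted by M but not by N.
No shorter string lies in the difference, and xy is the lexicographically first length-2 string in L(M) \ L(N).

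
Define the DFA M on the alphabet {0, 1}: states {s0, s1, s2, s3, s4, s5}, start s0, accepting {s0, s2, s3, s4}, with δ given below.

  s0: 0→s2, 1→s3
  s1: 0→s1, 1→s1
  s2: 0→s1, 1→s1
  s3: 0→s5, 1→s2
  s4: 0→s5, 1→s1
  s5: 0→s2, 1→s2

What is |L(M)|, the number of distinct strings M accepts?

6

The useful subgraph on states {s0, s2, s3, s5} is acyclic, so L(M) is finite; the longest accepting path visits 4 useful states, giving maximum string length 3.
Counting accepting paths from s0 by length: 1 of length 0, 2 of length 1, 1 of length 2, 2 of length 3. Total 6.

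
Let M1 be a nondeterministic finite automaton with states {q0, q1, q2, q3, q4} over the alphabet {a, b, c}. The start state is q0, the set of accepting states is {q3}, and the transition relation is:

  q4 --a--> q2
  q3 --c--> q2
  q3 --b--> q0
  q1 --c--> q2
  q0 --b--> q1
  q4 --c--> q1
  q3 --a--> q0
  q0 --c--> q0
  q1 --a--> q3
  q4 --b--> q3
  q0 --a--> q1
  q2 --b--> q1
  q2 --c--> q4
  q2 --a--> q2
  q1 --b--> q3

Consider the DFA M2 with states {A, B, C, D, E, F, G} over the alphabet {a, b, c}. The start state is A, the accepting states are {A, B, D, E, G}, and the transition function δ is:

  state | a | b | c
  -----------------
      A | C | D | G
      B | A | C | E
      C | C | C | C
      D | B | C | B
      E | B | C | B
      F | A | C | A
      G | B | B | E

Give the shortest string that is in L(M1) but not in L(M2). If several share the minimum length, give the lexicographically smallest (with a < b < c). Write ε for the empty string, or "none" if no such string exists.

aa

The string aa is accepted by M1 but not by M2.
No shorter string lies in the difference, and aa is the lexicographically first length-2 string in L(M1) \ L(M2).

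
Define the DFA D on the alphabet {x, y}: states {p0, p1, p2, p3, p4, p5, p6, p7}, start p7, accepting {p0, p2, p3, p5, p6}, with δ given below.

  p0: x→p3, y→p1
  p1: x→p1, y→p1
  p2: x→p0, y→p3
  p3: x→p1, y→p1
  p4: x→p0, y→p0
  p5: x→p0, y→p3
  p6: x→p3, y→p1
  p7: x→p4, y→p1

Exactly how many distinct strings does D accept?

4

The useful subgraph on states {p0, p3, p4, p7} is acyclic, so L(D) is finite; the longest accepting path visits 4 useful states, giving maximum string length 3.
Counting accepting paths from p7 by length: 2 of length 2, 2 of length 3. Total 4.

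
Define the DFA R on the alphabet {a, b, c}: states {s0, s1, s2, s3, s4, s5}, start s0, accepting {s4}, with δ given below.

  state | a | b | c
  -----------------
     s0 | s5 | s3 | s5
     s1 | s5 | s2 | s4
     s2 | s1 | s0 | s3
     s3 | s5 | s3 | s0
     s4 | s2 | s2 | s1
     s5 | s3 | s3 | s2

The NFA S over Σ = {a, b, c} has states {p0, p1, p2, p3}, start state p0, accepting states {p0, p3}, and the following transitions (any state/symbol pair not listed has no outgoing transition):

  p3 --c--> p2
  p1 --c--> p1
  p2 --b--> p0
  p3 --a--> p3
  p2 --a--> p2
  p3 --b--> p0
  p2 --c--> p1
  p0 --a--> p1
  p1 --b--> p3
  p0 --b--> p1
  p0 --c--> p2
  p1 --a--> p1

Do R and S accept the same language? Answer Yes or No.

The string acac is accepted by R but rejected by S.
So L(R) ≠ L(S).

No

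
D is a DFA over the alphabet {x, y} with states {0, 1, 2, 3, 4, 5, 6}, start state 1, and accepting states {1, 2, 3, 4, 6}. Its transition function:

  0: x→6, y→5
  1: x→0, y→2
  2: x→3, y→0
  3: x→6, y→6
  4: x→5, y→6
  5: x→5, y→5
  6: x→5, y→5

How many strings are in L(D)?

The useful subgraph on states {0, 1, 2, 3, 6} is acyclic, so L(D) is finite; the longest accepting path visits 4 useful states, giving maximum string length 3.
Counting accepting paths from 1 by length: 1 of length 0, 1 of length 1, 2 of length 2, 3 of length 3. Total 7.

7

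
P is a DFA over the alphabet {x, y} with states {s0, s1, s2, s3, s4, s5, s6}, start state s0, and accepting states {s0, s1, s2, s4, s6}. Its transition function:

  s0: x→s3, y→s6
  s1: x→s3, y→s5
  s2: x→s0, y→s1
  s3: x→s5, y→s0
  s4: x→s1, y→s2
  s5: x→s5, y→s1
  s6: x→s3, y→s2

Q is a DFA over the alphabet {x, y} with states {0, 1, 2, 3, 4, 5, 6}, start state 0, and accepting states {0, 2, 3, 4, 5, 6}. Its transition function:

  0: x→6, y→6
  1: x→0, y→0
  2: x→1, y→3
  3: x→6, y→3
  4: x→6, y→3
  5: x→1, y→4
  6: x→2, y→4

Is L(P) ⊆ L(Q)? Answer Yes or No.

Yes

Exploring the product automaton P × Q from the start pair (s0, 0), following both machines on each input symbol, reaches 21 state pairs: (s0, 0), (s3, 6), (s6, 6), (s5, 2), (s0, 4), (s3, 2), (s2, 4), (s5, 1), (s1, 3), (s6, 3), (s0, 3), (s0, 6), (s5, 0), (s1, 0), (s5, 3), (s2, 3), (s6, 4), (s5, 6), (s1, 6), (s1, 4), (s5, 4).
P accepts in {s0, s1, s2, s4, s6} and Q accepts in {0, 2, 3, 4, 5, 6}. The reachable pairs whose P-component is accepting are (s0, 0), (s6, 6), (s0, 4), (s2, 4), (s1, 3), (s6, 3), (s0, 3), (s0, 6), (s1, 0), (s2, 3), (s6, 4), (s1, 6), (s1, 4); in each of them the Q-component is accepting too, so the product for L(P) \ L(Q) (P-component accepting, Q-component rejecting) has no reachable accepting pair and the difference is empty.
Hence every string in L(P) is also in L(Q).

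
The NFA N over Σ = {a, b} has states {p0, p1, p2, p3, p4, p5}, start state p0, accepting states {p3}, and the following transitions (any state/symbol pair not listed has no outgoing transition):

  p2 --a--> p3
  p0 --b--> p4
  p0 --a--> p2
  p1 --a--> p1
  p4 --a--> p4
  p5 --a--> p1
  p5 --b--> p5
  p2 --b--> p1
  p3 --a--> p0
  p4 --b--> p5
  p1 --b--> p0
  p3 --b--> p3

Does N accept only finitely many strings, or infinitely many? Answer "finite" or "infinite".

State p0 is reachable from the start and can reach an accepting state, and it lies on the cycle p0 → p2 → p1 → p0.
Traversing that cycle any number of times yields accepted strings of unbounded length, so the language is infinite.

infinite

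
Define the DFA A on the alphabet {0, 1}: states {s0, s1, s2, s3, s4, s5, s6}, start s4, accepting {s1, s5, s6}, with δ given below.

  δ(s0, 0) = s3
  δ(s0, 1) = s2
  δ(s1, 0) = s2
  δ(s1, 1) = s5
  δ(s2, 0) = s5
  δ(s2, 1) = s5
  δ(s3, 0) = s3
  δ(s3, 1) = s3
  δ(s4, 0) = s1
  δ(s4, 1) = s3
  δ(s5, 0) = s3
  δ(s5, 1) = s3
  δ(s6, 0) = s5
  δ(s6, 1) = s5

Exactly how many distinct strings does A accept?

The useful subgraph on states {s1, s2, s4, s5} is acyclic, so L(A) is finite; the longest accepting path visits 4 useful states, giving maximum string length 3.
Counting accepting paths from s4 by length: 1 of length 1, 1 of length 2, 2 of length 3. Total 4.

4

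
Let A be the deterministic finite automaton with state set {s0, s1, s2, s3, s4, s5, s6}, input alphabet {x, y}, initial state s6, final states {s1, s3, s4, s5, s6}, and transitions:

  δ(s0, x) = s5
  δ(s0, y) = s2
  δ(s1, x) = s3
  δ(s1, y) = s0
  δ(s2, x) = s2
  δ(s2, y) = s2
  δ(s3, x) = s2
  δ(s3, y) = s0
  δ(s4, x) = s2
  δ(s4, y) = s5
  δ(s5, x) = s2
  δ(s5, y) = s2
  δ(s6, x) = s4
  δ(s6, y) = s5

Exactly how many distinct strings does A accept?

The useful subgraph on states {s4, s5, s6} is acyclic, so L(A) is finite; the longest accepting path visits 3 useful states, giving maximum string length 2.
Counting accepting paths from s6 by length: 1 of length 0, 2 of length 1, 1 of length 2. Total 4.

4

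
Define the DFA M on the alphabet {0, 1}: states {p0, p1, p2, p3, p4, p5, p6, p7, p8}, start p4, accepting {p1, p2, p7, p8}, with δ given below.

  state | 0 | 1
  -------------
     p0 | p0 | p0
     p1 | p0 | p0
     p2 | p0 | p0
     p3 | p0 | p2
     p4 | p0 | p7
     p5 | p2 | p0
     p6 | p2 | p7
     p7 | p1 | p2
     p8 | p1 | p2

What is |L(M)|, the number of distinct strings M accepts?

3

The useful subgraph on states {p1, p2, p4, p7} is acyclic, so L(M) is finite; the longest accepting path visits 3 useful states, giving maximum string length 2.
Counting accepting paths from p4 by length: 1 of length 1, 2 of length 2. Total 3.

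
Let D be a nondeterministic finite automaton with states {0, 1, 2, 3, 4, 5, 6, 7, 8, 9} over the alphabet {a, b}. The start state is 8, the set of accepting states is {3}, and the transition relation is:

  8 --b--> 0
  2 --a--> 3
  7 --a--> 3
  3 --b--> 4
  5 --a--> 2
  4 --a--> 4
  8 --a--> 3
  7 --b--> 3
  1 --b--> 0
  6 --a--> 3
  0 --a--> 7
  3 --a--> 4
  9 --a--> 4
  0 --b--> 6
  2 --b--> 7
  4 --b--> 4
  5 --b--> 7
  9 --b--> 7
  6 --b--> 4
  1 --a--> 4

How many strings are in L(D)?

4

The useful subgraph on states {0, 3, 6, 7, 8} is acyclic, so L(D) is finite; the longest accepting path visits 4 useful states, giving maximum string length 3.
Counting accepting paths from 8 by length: 1 of length 1, 3 of length 3. Total 4.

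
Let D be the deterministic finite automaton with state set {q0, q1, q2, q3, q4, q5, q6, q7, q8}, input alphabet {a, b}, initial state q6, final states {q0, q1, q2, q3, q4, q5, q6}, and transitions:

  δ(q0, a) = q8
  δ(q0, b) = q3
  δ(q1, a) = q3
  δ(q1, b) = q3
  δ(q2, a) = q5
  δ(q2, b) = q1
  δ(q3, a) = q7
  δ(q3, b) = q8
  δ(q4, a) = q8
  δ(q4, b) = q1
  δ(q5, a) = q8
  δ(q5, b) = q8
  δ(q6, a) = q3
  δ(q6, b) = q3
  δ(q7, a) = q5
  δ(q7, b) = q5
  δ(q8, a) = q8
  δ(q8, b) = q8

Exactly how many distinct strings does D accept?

The useful subgraph on states {q3, q5, q6, q7} is acyclic, so L(D) is finite; the longest accepting path visits 4 useful states, giving maximum string length 3.
Counting accepting paths from q6 by length: 1 of length 0, 2 of length 1, 4 of length 3. Total 7.

7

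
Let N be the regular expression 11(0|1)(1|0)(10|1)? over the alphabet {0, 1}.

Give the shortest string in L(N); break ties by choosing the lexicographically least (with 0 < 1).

1100

By inspection of the expression, no string of length less than 4 matches, and 1100 is the lexicographically first match of length 4.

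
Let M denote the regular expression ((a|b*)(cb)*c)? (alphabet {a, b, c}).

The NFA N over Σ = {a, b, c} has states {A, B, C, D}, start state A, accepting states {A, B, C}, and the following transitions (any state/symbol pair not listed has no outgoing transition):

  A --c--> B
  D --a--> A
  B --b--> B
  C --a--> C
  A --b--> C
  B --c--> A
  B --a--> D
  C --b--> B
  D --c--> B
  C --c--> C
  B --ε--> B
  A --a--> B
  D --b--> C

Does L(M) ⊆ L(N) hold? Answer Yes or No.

Yes

Converting the expression M to a DFA (subset construction, then merging equivalent states) gives the minimal DFA with states {m0, m1, m2, m3, m4}, start state m0, accepting states {m0, m3} and transitions m0: a→m1, b→m2, c→m3; m1: a→m4, b→m4, c→m3; m2: a→m4, b→m2, c→m3; m3: a→m4, b→m1, c→m4; m4: a→m4, b→m4, c→m4.
Exploring the product automaton M × N from the start pair (m0, A), following both machines on each input symbol, reaches 12 state pairs: (m0, A), (m1, B), (m2, C), (m3, B), (m4, D), (m4, B), (m3, A), (m4, C), (m2, B), (m3, C), (m4, A), (m1, C).
M accepts in {m0, m3} and N accepts in {A, B, C}. The reachable pairs whose M-component is accepting are (m0, A), (m3, B), (m3, A), (m3, C); in each of them the N-component is accepting too, so the product for L(M) \ L(N) (M-component accepting, N-component rejecting) has no reachable accepting pair and the difference is empty.
Hence every string in L(M) is also in L(N).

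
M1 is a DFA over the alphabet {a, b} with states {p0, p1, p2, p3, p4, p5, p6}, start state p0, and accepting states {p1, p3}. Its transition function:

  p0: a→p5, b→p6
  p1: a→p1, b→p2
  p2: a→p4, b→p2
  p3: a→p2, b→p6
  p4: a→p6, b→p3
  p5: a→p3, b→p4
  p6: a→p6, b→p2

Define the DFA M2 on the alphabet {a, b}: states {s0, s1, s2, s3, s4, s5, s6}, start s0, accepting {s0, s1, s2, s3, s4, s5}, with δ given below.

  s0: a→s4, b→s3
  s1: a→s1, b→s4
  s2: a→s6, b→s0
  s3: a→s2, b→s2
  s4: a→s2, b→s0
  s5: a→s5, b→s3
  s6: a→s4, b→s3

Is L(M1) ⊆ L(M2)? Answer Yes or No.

Yes

Exploring the product automaton M1 × M2 from the start pair (p0, s0), following both machines on each input symbol, reaches 19 state pairs: (p0, s0), (p5, s4), (p6, s3), (p3, s2), (p4, s0), (p6, s2), (p2, s2), (p2, s6), (p6, s0), (p6, s4), (p3, s3), (p6, s6), (p2, s0), (p4, s6), (p4, s4), (p2, s3), (p3, s0), (p4, s2), (p2, s4).
M1 accepts in {p1, p3} and M2 accepts in {s0, s1, s2, s3, s4, s5}. The reachable pairs whose M1-component is accepting are (p3, s2), (p3, s3), (p3, s0); in each of them the M2-component is accepting too, so the product for L(M1) \ L(M2) (M1-component accepting, M2-component rejecting) has no reachable accepting pair and the difference is empty.
Hence every string in L(M1) is also in L(M2).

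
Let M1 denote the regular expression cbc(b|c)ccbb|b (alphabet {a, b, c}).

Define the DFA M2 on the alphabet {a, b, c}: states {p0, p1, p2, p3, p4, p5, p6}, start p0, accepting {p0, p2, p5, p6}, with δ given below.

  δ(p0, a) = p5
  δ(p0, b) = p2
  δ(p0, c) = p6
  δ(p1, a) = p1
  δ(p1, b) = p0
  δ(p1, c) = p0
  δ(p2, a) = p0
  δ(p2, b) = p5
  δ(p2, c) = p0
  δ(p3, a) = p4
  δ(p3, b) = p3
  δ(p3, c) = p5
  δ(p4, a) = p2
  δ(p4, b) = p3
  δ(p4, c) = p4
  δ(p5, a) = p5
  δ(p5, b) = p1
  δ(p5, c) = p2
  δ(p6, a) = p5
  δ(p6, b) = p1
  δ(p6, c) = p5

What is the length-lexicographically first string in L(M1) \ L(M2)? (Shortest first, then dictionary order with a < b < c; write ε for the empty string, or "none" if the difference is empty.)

The string cbccccbb is accepted by M1 but not by M2.
No shorter string lies in the difference, and cbccccbb is the lexicographically first length-8 string in L(M1) \ L(M2).

cbccccbb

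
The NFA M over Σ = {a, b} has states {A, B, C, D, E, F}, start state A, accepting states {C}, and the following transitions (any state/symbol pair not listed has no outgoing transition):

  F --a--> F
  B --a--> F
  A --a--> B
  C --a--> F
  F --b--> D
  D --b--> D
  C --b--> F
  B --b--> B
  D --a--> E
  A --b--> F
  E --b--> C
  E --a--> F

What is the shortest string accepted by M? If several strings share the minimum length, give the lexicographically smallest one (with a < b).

bbab

A breadth-first search from A reaches an accepting state first via the path A → F → D → E → C on input bbab.
No string of length < 4 is accepted (BFS exhausts all shorter strings without reaching an accepting state), and bbab is the lexicographically least accepting string of length 4.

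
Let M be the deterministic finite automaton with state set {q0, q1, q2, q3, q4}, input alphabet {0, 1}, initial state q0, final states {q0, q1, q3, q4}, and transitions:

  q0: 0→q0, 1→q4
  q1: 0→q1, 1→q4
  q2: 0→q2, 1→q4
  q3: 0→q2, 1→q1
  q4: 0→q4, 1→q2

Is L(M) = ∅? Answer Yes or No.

The empty string ε is accepted: the run q0 ends in the accepting state q0.
Since at least one string is accepted, L(M) is not empty.

No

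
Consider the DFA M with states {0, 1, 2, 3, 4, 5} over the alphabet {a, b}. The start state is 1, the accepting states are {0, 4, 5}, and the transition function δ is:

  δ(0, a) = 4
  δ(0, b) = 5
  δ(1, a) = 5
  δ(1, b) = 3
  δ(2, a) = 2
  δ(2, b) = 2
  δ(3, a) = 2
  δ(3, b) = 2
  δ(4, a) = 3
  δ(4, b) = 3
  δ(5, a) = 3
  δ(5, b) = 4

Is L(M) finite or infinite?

The useful states (reachable from 1 and able to reach an accepting state) are {1, 4, 5}.
Restricted to these states the transition graph has no cycle, so every accepting path has bounded length and L is finite.

finite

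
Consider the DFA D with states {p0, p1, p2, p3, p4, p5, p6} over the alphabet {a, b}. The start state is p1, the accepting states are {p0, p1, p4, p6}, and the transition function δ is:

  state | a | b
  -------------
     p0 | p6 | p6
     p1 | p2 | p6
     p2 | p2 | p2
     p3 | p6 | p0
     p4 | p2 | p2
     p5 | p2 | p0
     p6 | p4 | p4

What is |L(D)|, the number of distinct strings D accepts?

4

The useful subgraph on states {p1, p4, p6} is acyclic, so L(D) is finite; the longest accepting path visits 3 useful states, giving maximum string length 2.
Counting accepting paths from p1 by length: 1 of length 0, 1 of length 1, 2 of length 2. Total 4.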